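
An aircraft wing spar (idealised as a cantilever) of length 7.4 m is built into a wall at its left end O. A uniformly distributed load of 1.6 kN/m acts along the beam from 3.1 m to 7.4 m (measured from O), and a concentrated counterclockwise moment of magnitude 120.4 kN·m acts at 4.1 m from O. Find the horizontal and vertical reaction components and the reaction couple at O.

Resultant of the distributed load: 1.6 × 4.3 = 6.88 kN at 5.25 m from O.
ΣF_x = 0: O_x = 0.
ΣF_y = 0: O_y − 1.6·4.3 = 0 → O_y = 6.880 kN.
ΣM about O: M_O − (1.6·4.3)·5.25 + 120.4 = 0 → M_O = -84.28 kN·m.

O_x = 0, O_y = 6.880 kN, M_O = -84.28 kN·m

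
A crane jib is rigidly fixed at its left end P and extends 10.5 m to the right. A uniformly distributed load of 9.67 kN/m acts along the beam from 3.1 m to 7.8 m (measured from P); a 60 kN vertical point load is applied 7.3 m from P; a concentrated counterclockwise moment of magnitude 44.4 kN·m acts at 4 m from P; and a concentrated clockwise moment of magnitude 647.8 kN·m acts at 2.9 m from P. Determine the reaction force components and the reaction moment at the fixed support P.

P_x = 0, P_y = 105.4 kN, M_P = 1289 kN·m

Resultant of the distributed load: 9.67 × 4.7 = 45.449 kN at 5.45 m from P.
ΣF_x = 0: P_x = 0.
ΣF_y = 0: P_y − 9.67·4.7 − 60 = 0 → P_y = 105.4 kN.
ΣM about P: M_P − (9.67·4.7)·5.45 − 60·7.3 + 44.4 − 647.8 = 0 → M_P = 1289 kN·m.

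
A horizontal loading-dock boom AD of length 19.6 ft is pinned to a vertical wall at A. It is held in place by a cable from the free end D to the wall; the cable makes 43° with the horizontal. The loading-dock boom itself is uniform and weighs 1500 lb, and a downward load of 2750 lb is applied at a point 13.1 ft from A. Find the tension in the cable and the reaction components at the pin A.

T = 3795 lb, A_x = 2775 lb, A_y = 1662 lb

ΣM about A: T·sin43°·19.6 − 1500·9.8 − 2750·13.1 = 0 → T = 50725/(19.6·0.681998) = 3794.75 ≈ 3795 lb.
ΣF_x = 0: A_x − T·cos43° = 0 → A_x = 3794.75 × 0.731354 = 2775 lb.
ΣF_y = 0: A_y + T·sin43° − 1500 − 2750 = 0 → A_y = 4250 − 3794.75 × 0.681998 = 1662 lb.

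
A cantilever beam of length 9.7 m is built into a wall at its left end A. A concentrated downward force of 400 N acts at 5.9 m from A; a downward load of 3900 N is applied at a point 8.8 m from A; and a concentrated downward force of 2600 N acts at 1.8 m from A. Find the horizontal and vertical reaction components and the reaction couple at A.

A_x = 0, A_y = 6900 N, M_A = 41360 N·m

ΣF_x = 0: A_x = 0.
ΣF_y = 0: A_y − 400 − 3900 − 2600 = 0 → A_y = 6900 N.
ΣM about A: M_A − 400·5.9 − 3900·8.8 − 2600·1.8 = 0 → M_A = 41360 N·m.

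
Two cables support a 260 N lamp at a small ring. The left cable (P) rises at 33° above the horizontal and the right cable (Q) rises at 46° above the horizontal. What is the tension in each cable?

ΣF_x = 0: −T_P·cos33° + T_Q·cos46° = 0 → T_Q = 1.20731·T_P.
ΣF_y = 0: T_P·sin33° + T_Q·sin46° = 260.
Substitute: T_P·(0.544639 + 1.20731·0.71934) = 260 → T_P = 183.992 ≈ 184.0 N.
Then T_Q = 1.20731 × 183.992 = 222.1 N.

T_P = 184.0 N, T_Q = 222.1 N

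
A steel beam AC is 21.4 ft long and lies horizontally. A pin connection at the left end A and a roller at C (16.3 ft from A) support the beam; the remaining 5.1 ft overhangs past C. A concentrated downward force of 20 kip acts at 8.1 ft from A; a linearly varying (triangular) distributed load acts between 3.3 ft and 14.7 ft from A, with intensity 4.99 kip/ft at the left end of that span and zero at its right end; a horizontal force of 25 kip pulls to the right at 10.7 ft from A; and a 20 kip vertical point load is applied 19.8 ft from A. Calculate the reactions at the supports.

Resultant of the triangular load: ½ × 4.99 × 11.4 = 28.443 kip, acting at 7.1 ft from A (one-third of the span from the peak).
Taking moments about A: C_y·16.3 − 20·8.1 − (½·4.99·11.4)·7.1 − 20·19.8 = 0 → C_y = 759.9453/16.3 = 46.6224 ≈ 46.62 kip.
ΣF_y = 0: A_y + 46.6224 − 20 − ½·4.99·11.4 − 20 = 0 → A_y = 21.82 kip.
ΣF_x = 0: A_x + 25 = 0 → A_x = -25.00 kip.

A_x = -25.00 kip, A_y = 21.82 kip, C_y = 46.62 kip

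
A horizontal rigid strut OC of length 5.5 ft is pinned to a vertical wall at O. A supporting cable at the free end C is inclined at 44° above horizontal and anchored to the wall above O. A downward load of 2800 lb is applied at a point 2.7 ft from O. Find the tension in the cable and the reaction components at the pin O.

T = 1979 lb, O_x = 1423 lb, O_y = 1425 lb

ΣM about O: T·sin44°·5.5 − 2800·2.7 = 0 → T = 7560/(5.5·0.694658) = 1978.74 ≈ 1979 lb.
ΣF_x = 0: O_x − T·cos44° = 0 → O_x = 1978.74 × 0.71934 = 1423 lb.
ΣF_y = 0: O_y + T·sin44° − 2800 = 0 → O_y = 2800 − 1978.74 × 0.694658 = 1425 lb.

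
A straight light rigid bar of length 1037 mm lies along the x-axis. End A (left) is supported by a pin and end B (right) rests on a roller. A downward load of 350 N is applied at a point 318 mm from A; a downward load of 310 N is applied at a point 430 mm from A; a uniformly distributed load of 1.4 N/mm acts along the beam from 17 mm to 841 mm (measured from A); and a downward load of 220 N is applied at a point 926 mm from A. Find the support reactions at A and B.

A_x = 0, A_y = 1124 N, B_y = 909.6 N

Resultant of the distributed load: 1.4 × 824 = 1153.6 N at 429 mm from A.
Moments about A: B_y·1037 − 350·318 − 310·430 − (1.4·824)·429 − 220·926 = 0 → B_y = 943214.4/1037 = 909.561 ≈ 909.6 N.
ΣF_y = 0: A_y + 909.561 − 350 − 310 − 1.4·824 − 220 = 0 → A_y = 1124 N.
ΣF_x = 0: no horizontal applied forces, so A_x = 0.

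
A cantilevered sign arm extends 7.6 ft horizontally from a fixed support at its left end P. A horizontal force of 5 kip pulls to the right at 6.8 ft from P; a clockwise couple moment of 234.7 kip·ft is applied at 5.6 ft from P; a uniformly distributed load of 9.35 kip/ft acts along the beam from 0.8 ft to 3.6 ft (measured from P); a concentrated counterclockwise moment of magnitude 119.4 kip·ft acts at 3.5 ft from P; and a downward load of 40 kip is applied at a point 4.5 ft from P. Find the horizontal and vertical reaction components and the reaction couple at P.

Resultant of the distributed load: 9.35 × 2.8 = 26.18 kip at 2.2 ft from P.
ΣF_x = 0: P_x + 5 = 0 → P_x = -5.000 kip.
ΣF_y = 0: P_y − 9.35·2.8 − 40 = 0 → P_y = 66.18 kip.
ΣM about P: M_P − 234.7 − (9.35·2.8)·2.2 + 119.4 − 40·4.5 = 0 → M_P = 352.9 kip·ft.

P_x = -5.000 kip, P_y = 66.18 kip, M_P = 352.9 kip·ft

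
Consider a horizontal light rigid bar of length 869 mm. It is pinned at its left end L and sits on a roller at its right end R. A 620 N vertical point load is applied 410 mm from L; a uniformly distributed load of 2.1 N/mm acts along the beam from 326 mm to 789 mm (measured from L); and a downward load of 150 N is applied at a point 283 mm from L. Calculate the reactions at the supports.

Resultant of the distributed load: 2.1 × 463 = 972.3 N at 557.5 mm from L.
Taking moments about L: R_y·869 − 620·410 − (2.1·463)·557.5 − 150·283 = 0 → R_y = 838707.25/869 = 965.141 ≈ 965.1 N.
ΣF_y = 0: L_y + 965.141 − 620 − 2.1·463 − 150 = 0 → L_y = 777.2 N.
ΣF_x = 0: no horizontal applied forces, so L_x = 0.

L_x = 0, L_y = 777.2 N, R_y = 965.1 N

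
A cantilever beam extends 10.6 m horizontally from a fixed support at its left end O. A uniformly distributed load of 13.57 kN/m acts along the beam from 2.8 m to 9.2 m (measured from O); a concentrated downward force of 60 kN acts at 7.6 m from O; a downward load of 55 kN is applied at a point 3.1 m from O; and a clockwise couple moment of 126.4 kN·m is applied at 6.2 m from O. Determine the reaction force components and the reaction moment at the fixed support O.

Resultant of the distributed load: 13.57 × 6.4 = 86.848 kN at 6 m from O.
ΣF_x = 0: O_x = 0.
ΣF_y = 0: O_y − 13.57·6.4 − 60 − 55 = 0 → O_y = 201.8 kN.
ΣM about O: M_O − (13.57·6.4)·6 − 60·7.6 − 55·3.1 − 126.4 = 0 → M_O = 1274 kN·m.

O_x = 0, O_y = 201.8 kN, M_O = 1274 kN·m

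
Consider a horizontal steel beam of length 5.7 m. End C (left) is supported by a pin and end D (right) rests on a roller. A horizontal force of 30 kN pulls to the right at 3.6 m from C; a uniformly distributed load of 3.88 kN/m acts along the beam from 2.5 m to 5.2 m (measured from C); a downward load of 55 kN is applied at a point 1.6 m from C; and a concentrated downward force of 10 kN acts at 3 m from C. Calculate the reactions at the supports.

C_x = -30.00 kN, C_y = 47.70 kN, D_y = 27.78 kN

Resultant of the distributed load: 3.88 × 2.7 = 10.476 kN at 3.85 m from C.
ΣM about C: D_y·5.7 − (3.88·2.7)·3.85 − 55·1.6 − 10·3 = 0 → D_y = 158.3326/5.7 = 27.7776 ≈ 27.78 kN.
ΣF_y = 0: C_y + 27.7776 − 3.88·2.7 − 55 − 10 = 0 → C_y = 47.70 kN.
ΣF_x = 0: C_x + 30 = 0 → C_x = -30.00 kN.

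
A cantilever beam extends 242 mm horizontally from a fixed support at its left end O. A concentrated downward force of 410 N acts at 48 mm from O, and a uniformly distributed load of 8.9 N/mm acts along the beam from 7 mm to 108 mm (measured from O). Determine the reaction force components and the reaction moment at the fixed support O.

Resultant of the distributed load: 8.9 × 101 = 898.9 N at 57.5 mm from O.
ΣF_x = 0: O_x = 0.
ΣF_y = 0: O_y − 410 − 8.9·101 = 0 → O_y = 1309 N.
ΣM about O: M_O − 410·48 − (8.9·101)·57.5 = 0 → M_O = 71370 N·mm.

O_x = 0, O_y = 1309 N, M_O = 71370 N·mm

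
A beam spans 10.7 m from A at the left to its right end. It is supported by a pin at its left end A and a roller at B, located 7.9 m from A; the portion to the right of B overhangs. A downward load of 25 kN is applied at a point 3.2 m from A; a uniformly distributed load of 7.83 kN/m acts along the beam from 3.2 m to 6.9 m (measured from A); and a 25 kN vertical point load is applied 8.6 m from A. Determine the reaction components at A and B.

A_x = 0, A_y = 23.11 kN, B_y = 55.86 kN

Resultant of the distributed load: 7.83 × 3.7 = 28.971 kN at 5.05 m from A.
ΣM about A: B_y·7.9 − 25·3.2 − (7.83·3.7)·5.05 − 25·8.6 = 0 → B_y = 441.30355/7.9 = 55.8612 ≈ 55.86 kN.
ΣF_y = 0: A_y + 55.8612 − 25 − 7.83·3.7 − 25 = 0 → A_y = 23.11 kN.
ΣF_x = 0: no horizontal applied forces, so A_x = 0.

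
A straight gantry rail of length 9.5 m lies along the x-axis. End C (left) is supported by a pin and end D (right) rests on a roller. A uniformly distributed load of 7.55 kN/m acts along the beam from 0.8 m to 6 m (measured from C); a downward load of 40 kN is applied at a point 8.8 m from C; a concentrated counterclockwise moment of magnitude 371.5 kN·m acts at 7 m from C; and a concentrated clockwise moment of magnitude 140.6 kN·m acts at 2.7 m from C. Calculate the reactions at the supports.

C_x = 0, C_y = 52.46 kN, D_y = 26.80 kN

Resultant of the distributed load: 7.55 × 5.2 = 39.26 kN at 3.4 m from C.
ΣM about C: D_y·9.5 − (7.55·5.2)·3.4 − 40·8.8 + 371.5 − 140.6 = 0 → D_y = 254.584/9.5 = 26.7983 ≈ 26.80 kN.
ΣF_y = 0: C_y + 26.7983 − 7.55·5.2 − 40 = 0 → C_y = 52.46 kN.
ΣF_x = 0: no horizontal applied forces, so C_x = 0.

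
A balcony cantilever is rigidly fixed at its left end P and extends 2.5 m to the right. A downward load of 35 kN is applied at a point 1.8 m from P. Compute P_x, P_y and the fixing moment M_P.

ΣF_x = 0: P_x = 0.
ΣF_y = 0: P_y − 35 = 0 → P_y = 35.00 kN.
ΣM about P: M_P − 35·1.8 = 0 → M_P = 63.00 kN·m.

P_x = 0, P_y = 35.00 kN, M_P = 63.00 kN·m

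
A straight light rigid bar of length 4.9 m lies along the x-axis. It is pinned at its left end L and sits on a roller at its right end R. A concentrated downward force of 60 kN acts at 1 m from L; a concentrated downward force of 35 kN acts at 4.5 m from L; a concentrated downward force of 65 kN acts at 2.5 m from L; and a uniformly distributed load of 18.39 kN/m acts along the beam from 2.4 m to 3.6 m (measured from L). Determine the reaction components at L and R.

L_x = 0, L_y = 91.01 kN, R_y = 91.06 kN

Resultant of the distributed load: 18.39 × 1.2 = 22.068 kN at 3 m from L.
ΣM about L: R_y·4.9 − 60·1 − 35·4.5 − 65·2.5 − (18.39·1.2)·3 = 0 → R_y = 446.204/4.9 = 91.062 ≈ 91.06 kN.
ΣF_y = 0: L_y + 91.062 − 60 − 35 − 65 − 18.39·1.2 = 0 → L_y = 91.01 kN.
ΣF_x = 0: no horizontal applied forces, so L_x = 0.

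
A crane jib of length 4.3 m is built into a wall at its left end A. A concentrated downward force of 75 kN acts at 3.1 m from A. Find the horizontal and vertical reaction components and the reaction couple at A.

ΣF_x = 0: A_x = 0.
ΣF_y = 0: A_y − 75 = 0 → A_y = 75.00 kN.
ΣM about A: M_A − 75·3.1 = 0 → M_A = 232.5 kN·m.

A_x = 0, A_y = 75.00 kN, M_A = 232.5 kN·m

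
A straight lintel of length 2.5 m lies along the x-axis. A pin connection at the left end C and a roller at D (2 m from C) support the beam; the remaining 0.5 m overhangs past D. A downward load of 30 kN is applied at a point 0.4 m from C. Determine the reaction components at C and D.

Taking moments about C: D_y·2 − 30·0.4 = 0 → D_y = 12/2 = 6.000 kN.
ΣF_y = 0: C_y + 6 − 30 = 0 → C_y = 24.00 kN.
ΣF_x = 0: no horizontal applied forces, so C_x = 0.

C_x = 0, C_y = 24.00 kN, D_y = 6.000 kN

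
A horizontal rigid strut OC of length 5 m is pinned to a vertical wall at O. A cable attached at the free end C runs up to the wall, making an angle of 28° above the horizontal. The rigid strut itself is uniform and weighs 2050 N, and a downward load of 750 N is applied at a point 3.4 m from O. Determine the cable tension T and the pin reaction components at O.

T = 3270 N, O_x = 2887 N, O_y = 1265 N

ΣM about O: T·sin28°·5 − 2050·2.5 − 750·3.4 = 0 → T = 7675/(5·0.469472) = 3269.63 ≈ 3270 N.
ΣF_x = 0: O_x − T·cos28° = 0 → O_x = 3269.63 × 0.882948 = 2887 N.
ΣF_y = 0: O_y + T·sin28° − 2050 − 750 = 0 → O_y = 2800 − 3269.63 × 0.469472 = 1265 N.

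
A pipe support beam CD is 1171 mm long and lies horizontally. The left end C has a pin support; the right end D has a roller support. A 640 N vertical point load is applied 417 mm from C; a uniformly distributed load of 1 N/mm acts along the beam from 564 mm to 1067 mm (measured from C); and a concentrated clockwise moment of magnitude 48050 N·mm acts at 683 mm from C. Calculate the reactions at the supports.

C_x = 0, C_y = 523.8 N, D_y = 619.2 N

Resultant of the distributed load: 1 × 503 = 503 N at 815.5 mm from C.
ΣM about C: D_y·1171 − 640·417 − (1·503)·815.5 − 48050 = 0 → D_y = 725126.5/1171 = 619.237 ≈ 619.2 N.
ΣF_y = 0: C_y + 619.237 − 640 − 1·503 = 0 → C_y = 523.8 N.
ΣF_x = 0: no horizontal applied forces, so C_x = 0.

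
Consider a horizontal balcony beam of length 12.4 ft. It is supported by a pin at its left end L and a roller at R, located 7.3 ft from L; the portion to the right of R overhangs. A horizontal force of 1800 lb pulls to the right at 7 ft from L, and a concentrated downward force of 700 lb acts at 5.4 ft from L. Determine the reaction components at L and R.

L_x = -1800 lb, L_y = 182.2 lb, R_y = 517.8 lb

Moments about L: R_y·7.3 − 700·5.4 = 0 → R_y = 3780/7.3 = 517.808 ≈ 517.8 lb.
ΣF_y = 0: L_y + 517.808 − 700 = 0 → L_y = 182.2 lb.
ΣF_x = 0: L_x + 1800 = 0 → L_x = -1800 lb.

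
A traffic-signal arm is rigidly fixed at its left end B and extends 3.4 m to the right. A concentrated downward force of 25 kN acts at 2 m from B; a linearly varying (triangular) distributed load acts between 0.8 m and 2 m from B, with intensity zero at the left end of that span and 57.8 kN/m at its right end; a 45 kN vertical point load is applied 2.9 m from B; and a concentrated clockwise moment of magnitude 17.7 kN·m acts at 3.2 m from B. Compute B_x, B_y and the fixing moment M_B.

B_x = 0, B_y = 104.7 kN, M_B = 253.7 kN·m

Resultant of the triangular load: ½ × 57.8 × 1.2 = 34.68 kN, acting at 1.6 m from B (one-third of the span from the peak).
ΣF_x = 0: B_x = 0.
ΣF_y = 0: B_y − 25 − ½·57.8·1.2 − 45 = 0 → B_y = 104.7 kN.
ΣM about B: M_B − 25·2 − (½·57.8·1.2)·1.6 − 45·2.9 − 17.7 = 0 → M_B = 253.7 kN·m.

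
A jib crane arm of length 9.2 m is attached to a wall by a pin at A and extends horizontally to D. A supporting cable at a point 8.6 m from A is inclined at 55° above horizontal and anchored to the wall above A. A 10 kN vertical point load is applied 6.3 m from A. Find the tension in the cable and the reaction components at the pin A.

T = 8.943 kN, A_x = 5.129 kN, A_y = 2.674 kN

ΣM about A: T·sin55°·8.6 − 10·6.3 = 0 → T = 63/(8.6·0.819152) = 8.94288 ≈ 8.943 kN.
ΣF_x = 0: A_x − T·cos55° = 0 → A_x = 8.94288 × 0.573576 = 5.129 kN.
ΣF_y = 0: A_y + T·sin55° − 10 = 0 → A_y = 10 − 8.94288 × 0.819152 = 2.674 kN.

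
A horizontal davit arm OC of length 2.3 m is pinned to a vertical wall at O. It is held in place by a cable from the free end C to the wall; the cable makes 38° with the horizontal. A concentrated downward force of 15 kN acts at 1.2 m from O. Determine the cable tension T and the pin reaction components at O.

ΣM about O: T·sin38°·2.3 − 15·1.2 = 0 → T = 18/(2.3·0.615661) = 12.7117 ≈ 12.71 kN.
ΣF_x = 0: O_x − T·cos38° = 0 → O_x = 12.7117 × 0.788011 = 10.02 kN.
ΣF_y = 0: O_y + T·sin38° − 15 = 0 → O_y = 15 − 12.7117 × 0.615661 = 7.174 kN.

T = 12.71 kN, O_x = 10.02 kN, O_y = 7.174 kN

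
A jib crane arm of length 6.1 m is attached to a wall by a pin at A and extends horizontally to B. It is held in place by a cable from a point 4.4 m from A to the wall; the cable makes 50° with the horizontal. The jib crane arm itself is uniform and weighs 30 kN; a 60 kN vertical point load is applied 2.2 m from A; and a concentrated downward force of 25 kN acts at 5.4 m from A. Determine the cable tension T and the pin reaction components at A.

T = 106.4 kN, A_x = 68.37 kN, A_y = 33.52 kN

ΣM about A: T·sin50°·4.4 − 30·3.05 − 60·2.2 − 25·5.4 = 0 → T = 358.5/(4.4·0.766044) = 106.361 ≈ 106.4 kN.
ΣF_x = 0: A_x − T·cos50° = 0 → A_x = 106.361 × 0.642788 = 68.37 kN.
ΣF_y = 0: A_y + T·sin50° − 30 − 60 − 25 = 0 → A_y = 115 − 106.361 × 0.766044 = 33.52 kN.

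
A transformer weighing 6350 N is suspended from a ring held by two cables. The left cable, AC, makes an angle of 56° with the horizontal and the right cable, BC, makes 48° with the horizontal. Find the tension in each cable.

T_AC = 4379 N, T_BC = 3660 N

ΣF_x = 0: −T_AC·cos56° + T_BC·cos48° = 0 → T_BC = 0.835701·T_AC.
ΣF_y = 0: T_AC·sin56° + T_BC·sin48° = 6350.
Substitute: T_AC·(0.829038 + 0.835701·0.743145) = 6350 → T_AC = 4379.05 ≈ 4379 N.
Then T_BC = 0.835701 × 4379.05 = 3660 N.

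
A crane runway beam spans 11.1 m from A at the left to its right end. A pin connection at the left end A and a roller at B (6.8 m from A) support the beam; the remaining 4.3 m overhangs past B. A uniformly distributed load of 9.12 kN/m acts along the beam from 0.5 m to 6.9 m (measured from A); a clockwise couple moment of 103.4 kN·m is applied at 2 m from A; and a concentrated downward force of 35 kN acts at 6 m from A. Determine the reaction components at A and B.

A_x = 0, A_y = 15.52 kN, B_y = 77.85 kN

Resultant of the distributed load: 9.12 × 6.4 = 58.368 kN at 3.7 m from A.
Moments about A: B_y·6.8 − (9.12·6.4)·3.7 − 103.4 − 35·6 = 0 → B_y = 529.3616/6.8 = 77.8473 ≈ 77.85 kN.
ΣF_y = 0: A_y + 77.8473 − 9.12·6.4 − 35 = 0 → A_y = 15.52 kN.
ΣF_x = 0: no horizontal applied forces, so A_x = 0.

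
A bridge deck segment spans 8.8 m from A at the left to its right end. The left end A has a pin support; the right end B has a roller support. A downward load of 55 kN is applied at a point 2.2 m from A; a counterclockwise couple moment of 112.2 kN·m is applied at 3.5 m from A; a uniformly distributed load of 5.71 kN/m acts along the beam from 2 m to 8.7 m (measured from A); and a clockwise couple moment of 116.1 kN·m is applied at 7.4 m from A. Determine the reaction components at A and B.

Resultant of the distributed load: 5.71 × 6.7 = 38.257 kN at 5.35 m from A.
ΣM about A: B_y·8.8 − 55·2.2 + 112.2 − (5.71·6.7)·5.35 − 116.1 = 0 → B_y = 329.57495/8.8 = 37.4517 ≈ 37.45 kN.
ΣF_y = 0: A_y + 37.4517 − 55 − 5.71·6.7 = 0 → A_y = 55.81 kN.
ΣF_x = 0: no horizontal applied forces, so A_x = 0.

A_x = 0, A_y = 55.81 kN, B_y = 37.45 kN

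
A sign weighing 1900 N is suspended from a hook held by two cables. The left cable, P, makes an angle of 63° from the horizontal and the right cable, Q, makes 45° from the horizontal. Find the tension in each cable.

T_P = 1413 N, T_Q = 907.0 N

ΣF_x = 0: −T_P·cos63° + T_Q·cos45° = 0 → T_Q = 0.64204·T_P.
ΣF_y = 0: T_P·sin63° + T_Q·sin45° = 1900.
Substitute: T_P·(0.891007 + 0.64204·0.707107) = 1900 → T_P = 1412.64 ≈ 1413 N.
Then T_Q = 0.64204 × 1412.64 = 907.0 N.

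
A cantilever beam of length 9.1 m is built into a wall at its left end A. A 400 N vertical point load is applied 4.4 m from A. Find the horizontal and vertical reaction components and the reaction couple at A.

ΣF_x = 0: A_x = 0.
ΣF_y = 0: A_y − 400 = 0 → A_y = 400.0 N.
ΣM about A: M_A − 400·4.4 = 0 → M_A = 1760 N·m.

A_x = 0, A_y = 400.0 N, M_A = 1760 N·m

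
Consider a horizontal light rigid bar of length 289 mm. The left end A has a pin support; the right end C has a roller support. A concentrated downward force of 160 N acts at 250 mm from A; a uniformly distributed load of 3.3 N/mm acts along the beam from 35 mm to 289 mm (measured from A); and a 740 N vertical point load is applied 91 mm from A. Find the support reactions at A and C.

A_x = 0, A_y = 896.9 N, C_y = 841.3 N

Resultant of the distributed load: 3.3 × 254 = 838.2 N at 162 mm from A.
ΣM about A: C_y·289 − 160·250 − (3.3·254)·162 − 740·91 = 0 → C_y = 243128.4/289 = 841.275 ≈ 841.3 N.
ΣF_y = 0: A_y + 841.275 − 160 − 3.3·254 − 740 = 0 → A_y = 896.9 N.
ΣF_x = 0: no horizontal applied forces, so A_x = 0.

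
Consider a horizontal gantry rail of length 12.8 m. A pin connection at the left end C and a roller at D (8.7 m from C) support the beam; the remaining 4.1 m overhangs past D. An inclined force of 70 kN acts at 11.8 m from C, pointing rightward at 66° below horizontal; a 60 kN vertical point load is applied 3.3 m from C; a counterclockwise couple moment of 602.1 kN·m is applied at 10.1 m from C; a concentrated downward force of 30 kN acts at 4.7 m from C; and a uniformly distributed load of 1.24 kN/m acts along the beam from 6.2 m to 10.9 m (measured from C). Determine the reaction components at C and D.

Resultant of the distributed load: 1.24 × 4.7 = 5.828 kN at 8.55 m from C.
ΣM about C: D_y·8.7 − 70·sin66°·11.8 − 60·3.3 + 602.1 − 30·4.7 − (1.24·4.7)·8.55 = 0 → D_y = 541.318/8.7 = 62.2205 ≈ 62.22 kN.
ΣF_y = 0: C_y + 62.2205 − 70·sin66° − 60 − 30 − 1.24·4.7 = 0 → C_y = 97.56 kN.
ΣF_x = 0: C_x + 70·cos66° = 0 → C_x = -28.47 kN.

C_x = -28.47 kN, C_y = 97.56 kN, D_y = 62.22 kN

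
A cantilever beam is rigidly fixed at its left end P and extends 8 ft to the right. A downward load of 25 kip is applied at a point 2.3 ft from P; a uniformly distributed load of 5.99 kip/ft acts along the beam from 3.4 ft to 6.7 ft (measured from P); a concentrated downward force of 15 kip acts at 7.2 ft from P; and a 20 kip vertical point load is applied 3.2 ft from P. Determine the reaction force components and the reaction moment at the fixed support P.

Resultant of the distributed load: 5.99 × 3.3 = 19.767 kip at 5.05 ft from P.
ΣF_x = 0: P_x = 0.
ΣF_y = 0: P_y − 25 − 5.99·3.3 − 15 − 20 = 0 → P_y = 79.77 kip.
ΣM about P: M_P − 25·2.3 − (5.99·3.3)·5.05 − 15·7.2 − 20·3.2 = 0 → M_P = 329.3 kip·ft.

P_x = 0, P_y = 79.77 kip, M_P = 329.3 kip·ft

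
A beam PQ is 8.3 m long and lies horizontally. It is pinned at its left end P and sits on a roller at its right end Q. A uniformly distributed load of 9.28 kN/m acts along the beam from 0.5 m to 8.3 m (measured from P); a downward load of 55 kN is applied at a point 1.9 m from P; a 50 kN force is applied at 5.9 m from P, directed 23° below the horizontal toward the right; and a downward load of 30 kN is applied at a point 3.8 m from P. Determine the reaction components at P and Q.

P_x = -46.03 kN, P_y = 98.34 kN, Q_y = 78.58 kN

Resultant of the distributed load: 9.28 × 7.8 = 72.384 kN at 4.4 m from P.
Taking moments about P: Q_y·8.3 − (9.28·7.8)·4.4 − 55·1.9 − 50·sin23°·5.9 − 30·3.8 = 0 → Q_y = 652.255/8.3 = 78.5849 ≈ 78.58 kN.
ΣF_y = 0: P_y + 78.5849 − 9.28·7.8 − 55 − 50·sin23° − 30 = 0 → P_y = 98.34 kN.
ΣF_x = 0: P_x + 50·cos23° = 0 → P_x = -46.03 kN.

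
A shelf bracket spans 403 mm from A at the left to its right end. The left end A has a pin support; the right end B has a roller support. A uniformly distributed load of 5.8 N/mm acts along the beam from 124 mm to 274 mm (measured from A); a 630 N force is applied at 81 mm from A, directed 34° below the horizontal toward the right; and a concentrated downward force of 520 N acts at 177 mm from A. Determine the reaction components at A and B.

Resultant of the distributed load: 5.8 × 150 = 870 N at 199 mm from A.
ΣM about A: B_y·403 − (5.8·150)·199 − 630·sin34°·81 − 520·177 = 0 → B_y = 293706/403 = 728.799 ≈ 728.8 N.
ΣF_y = 0: A_y + 728.799 − 5.8·150 − 630·sin34° − 520 = 0 → A_y = 1013 N.
ΣF_x = 0: A_x + 630·cos34° = 0 → A_x = -522.3 N.

A_x = -522.3 N, A_y = 1013 N, B_y = 728.8 N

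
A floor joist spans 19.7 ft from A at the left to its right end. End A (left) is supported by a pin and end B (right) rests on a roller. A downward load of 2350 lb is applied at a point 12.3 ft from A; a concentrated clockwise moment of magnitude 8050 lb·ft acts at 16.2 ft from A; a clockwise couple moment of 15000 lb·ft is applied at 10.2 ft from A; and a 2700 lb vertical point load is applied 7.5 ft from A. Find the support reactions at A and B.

ΣM about A: B_y·19.7 − 2350·12.3 − 8050 − 15000 − 2700·7.5 = 0 → B_y = 72205/19.7 = 3665.23 ≈ 3665 lb.
ΣF_y = 0: A_y + 3665.23 − 2350 − 2700 = 0 → A_y = 1385 lb.
ΣF_x = 0: no horizontal applied forces, so A_x = 0.

A_x = 0, A_y = 1385 lb, B_y = 3665 lb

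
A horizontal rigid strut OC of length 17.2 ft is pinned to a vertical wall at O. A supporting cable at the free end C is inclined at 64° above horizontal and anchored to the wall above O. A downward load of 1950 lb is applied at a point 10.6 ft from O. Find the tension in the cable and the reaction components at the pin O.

T = 1337 lb, O_x = 586.1 lb, O_y = 748.3 lb

ΣM about O: T·sin64°·17.2 − 1950·10.6 = 0 → T = 20670/(17.2·0.898794) = 1337.06 ≈ 1337 lb.
ΣF_x = 0: O_x − T·cos64° = 0 → O_x = 1337.06 × 0.438371 = 586.1 lb.
ΣF_y = 0: O_y + T·sin64° − 1950 = 0 → O_y = 1950 − 1337.06 × 0.898794 = 748.3 lb.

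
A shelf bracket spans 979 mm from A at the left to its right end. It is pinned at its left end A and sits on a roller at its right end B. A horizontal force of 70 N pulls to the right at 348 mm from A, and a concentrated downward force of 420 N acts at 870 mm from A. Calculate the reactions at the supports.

Moments about A: B_y·979 − 420·870 = 0 → B_y = 365400/979 = 373.238 ≈ 373.2 N.
ΣF_y = 0: A_y + 373.238 − 420 = 0 → A_y = 46.76 N.
ΣF_x = 0: A_x + 70 = 0 → A_x = -70.00 N.

A_x = -70.00 N, A_y = 46.76 N, B_y = 373.2 N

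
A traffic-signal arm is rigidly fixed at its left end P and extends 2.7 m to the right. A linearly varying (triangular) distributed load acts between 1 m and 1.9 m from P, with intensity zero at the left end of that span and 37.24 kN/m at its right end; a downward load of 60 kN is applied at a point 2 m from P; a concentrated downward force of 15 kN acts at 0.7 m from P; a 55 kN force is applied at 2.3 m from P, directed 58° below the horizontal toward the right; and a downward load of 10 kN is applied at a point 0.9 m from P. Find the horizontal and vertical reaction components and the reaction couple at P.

P_x = -29.15 kN, P_y = 148.4 kN, M_P = 273.6 kN·m

Resultant of the triangular load: ½ × 37.24 × 0.9 = 16.758 kN, acting at 1.6 m from P (one-third of the span from the peak).
ΣF_x = 0: P_x + 55·cos58° = 0 → P_x = -29.15 kN.
ΣF_y = 0: P_y − ½·37.24·0.9 − 60 − 15 − 55·sin58° − 10 = 0 → P_y = 148.4 kN.
ΣM about P: M_P − (½·37.24·0.9)·1.6 − 60·2 − 15·0.7 − 55·sin58°·2.3 − 10·0.9 = 0 → M_P = 273.6 kN·m.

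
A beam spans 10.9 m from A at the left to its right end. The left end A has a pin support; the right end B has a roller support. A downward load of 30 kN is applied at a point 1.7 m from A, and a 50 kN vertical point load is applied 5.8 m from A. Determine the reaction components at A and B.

A_x = 0, A_y = 48.72 kN, B_y = 31.28 kN

Moments about A: B_y·10.9 − 30·1.7 − 50·5.8 = 0 → B_y = 341/10.9 = 31.2844 ≈ 31.28 kN.
ΣF_y = 0: A_y + 31.2844 − 30 − 50 = 0 → A_y = 48.72 kN.
ΣF_x = 0: no horizontal applied forces, so A_x = 0.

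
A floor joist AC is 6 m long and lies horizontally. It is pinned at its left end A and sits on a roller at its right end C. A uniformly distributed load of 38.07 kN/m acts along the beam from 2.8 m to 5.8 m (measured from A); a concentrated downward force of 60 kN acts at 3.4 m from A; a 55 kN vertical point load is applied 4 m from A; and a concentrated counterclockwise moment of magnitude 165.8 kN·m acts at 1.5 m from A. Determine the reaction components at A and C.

A_x = 0, A_y = 104.3 kN, C_y = 124.9 kN

Resultant of the distributed load: 38.07 × 3 = 114.21 kN at 4.3 m from A.
ΣM about A: C_y·6 − (38.07·3)·4.3 − 60·3.4 − 55·4 + 165.8 = 0 → C_y = 749.303/6 = 124.884 ≈ 124.9 kN.
ΣF_y = 0: A_y + 124.884 − 38.07·3 − 60 − 55 = 0 → A_y = 104.3 kN.
ΣF_x = 0: no horizontal applied forces, so A_x = 0.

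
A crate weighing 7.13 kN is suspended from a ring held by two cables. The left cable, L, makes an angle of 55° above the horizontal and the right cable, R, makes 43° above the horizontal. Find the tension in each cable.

T_L = 5.266 kN, T_R = 4.130 kN

ΣF_x = 0: −T_L·cos55° + T_R·cos43° = 0 → T_R = 0.784267·T_L.
ΣF_y = 0: T_L·sin55° + T_R·sin43° = 7.13.
Substitute: T_L·(0.819152 + 0.784267·0.681998) = 7.13 → T_L = 5.2658 ≈ 5.266 kN.
Then T_R = 0.784267 × 5.2658 = 4.130 kN.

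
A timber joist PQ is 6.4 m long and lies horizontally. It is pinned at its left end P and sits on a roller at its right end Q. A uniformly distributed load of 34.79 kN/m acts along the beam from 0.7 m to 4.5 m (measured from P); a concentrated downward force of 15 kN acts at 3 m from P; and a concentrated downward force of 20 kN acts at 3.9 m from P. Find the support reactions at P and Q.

P_x = 0, P_y = 94.28 kN, Q_y = 72.93 kN

Resultant of the distributed load: 34.79 × 3.8 = 132.202 kN at 2.6 m from P.
ΣM about P: Q_y·6.4 − (34.79·3.8)·2.6 − 15·3 − 20·3.9 = 0 → Q_y = 466.7252/6.4 = 72.9258 ≈ 72.93 kN.
ΣF_y = 0: P_y + 72.9258 − 34.79·3.8 − 15 − 20 = 0 → P_y = 94.28 kN.
ΣF_x = 0: no horizontal applied forces, so P_x = 0.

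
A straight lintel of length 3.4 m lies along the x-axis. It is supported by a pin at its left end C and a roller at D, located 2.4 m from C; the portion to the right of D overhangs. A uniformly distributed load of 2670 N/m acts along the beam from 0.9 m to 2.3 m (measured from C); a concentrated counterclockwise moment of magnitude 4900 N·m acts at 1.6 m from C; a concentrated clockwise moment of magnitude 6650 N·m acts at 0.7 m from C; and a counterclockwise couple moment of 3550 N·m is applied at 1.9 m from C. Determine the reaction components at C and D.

Resultant of the distributed load: 2670 × 1.4 = 3738 N at 1.6 m from C.
ΣM about C: D_y·2.4 − (2670·1.4)·1.6 + 4900 − 6650 + 3550 = 0 → D_y = 4180.8/2.4 = 1742 N.
ΣF_y = 0: C_y + 1742 − 2670·1.4 = 0 → C_y = 1996 N.
ΣF_x = 0: no horizontal applied forces, so C_x = 0.

C_x = 0, C_y = 1996 N, D_y = 1742 N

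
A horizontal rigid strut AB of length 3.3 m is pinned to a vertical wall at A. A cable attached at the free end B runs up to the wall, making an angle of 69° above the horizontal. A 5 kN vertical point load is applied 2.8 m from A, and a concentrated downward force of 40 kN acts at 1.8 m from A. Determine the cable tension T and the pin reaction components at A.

ΣM about A: T·sin69°·3.3 − 5·2.8 − 40·1.8 = 0 → T = 86/(3.3·0.93358) = 27.9147 ≈ 27.91 kN.
ΣF_x = 0: A_x − T·cos69° = 0 → A_x = 27.9147 × 0.358368 = 10.00 kN.
ΣF_y = 0: A_y + T·sin69° − 5 − 40 = 0 → A_y = 45 − 27.9147 × 0.93358 = 18.94 kN.

T = 27.91 kN, A_x = 10.00 kN, A_y = 18.94 kN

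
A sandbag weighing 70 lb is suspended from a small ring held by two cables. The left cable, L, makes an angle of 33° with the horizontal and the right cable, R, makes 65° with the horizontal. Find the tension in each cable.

T_L = 29.87 lb, T_R = 59.28 lb

ΣF_x = 0: −T_L·cos33° + T_R·cos65° = 0 → T_R = 1.98446·T_L.
ΣF_y = 0: T_L·sin33° + T_R·sin65° = 70.
Substitute: T_L·(0.544639 + 1.98446·0.906308) = 70 → T_L = 29.874 ≈ 29.87 lb.
Then T_R = 1.98446 × 29.874 = 59.28 lb.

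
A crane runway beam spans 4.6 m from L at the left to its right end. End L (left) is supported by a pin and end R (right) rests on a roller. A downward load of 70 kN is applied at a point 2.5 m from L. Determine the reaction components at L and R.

Moments about L: R_y·4.6 − 70·2.5 = 0 → R_y = 175/4.6 = 38.0435 ≈ 38.04 kN.
ΣF_y = 0: L_y + 38.0435 − 70 = 0 → L_y = 31.96 kN.
ΣF_x = 0: no horizontal applied forces, so L_x = 0.

L_x = 0, L_y = 31.96 kN, R_y = 38.04 kN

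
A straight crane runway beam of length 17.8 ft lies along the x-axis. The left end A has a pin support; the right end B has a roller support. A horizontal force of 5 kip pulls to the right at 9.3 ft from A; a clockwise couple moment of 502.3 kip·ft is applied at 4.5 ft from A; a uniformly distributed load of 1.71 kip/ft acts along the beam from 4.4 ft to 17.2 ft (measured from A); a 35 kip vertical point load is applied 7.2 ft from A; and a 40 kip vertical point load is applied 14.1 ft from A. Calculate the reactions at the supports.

Resultant of the distributed load: 1.71 × 12.8 = 21.888 kip at 10.8 ft from A.
ΣM about A: B_y·17.8 − 502.3 − (1.71·12.8)·10.8 − 35·7.2 − 40·14.1 = 0 → B_y = 1554.6904/17.8 = 87.3422 ≈ 87.34 kip.
ΣF_y = 0: A_y + 87.3422 − 1.71·12.8 − 35 − 40 = 0 → A_y = 9.546 kip.
ΣF_x = 0: A_x + 5 = 0 → A_x = -5.000 kip.

A_x = -5.000 kip, A_y = 9.546 kip, B_y = 87.34 kip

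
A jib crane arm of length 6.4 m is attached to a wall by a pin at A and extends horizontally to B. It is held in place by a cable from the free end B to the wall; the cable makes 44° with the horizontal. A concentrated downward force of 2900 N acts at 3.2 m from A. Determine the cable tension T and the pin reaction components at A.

ΣM about A: T·sin44°·6.4 − 2900·3.2 = 0 → T = 9280/(6.4·0.694658) = 2087.36 ≈ 2087 N.
ΣF_x = 0: A_x − T·cos44° = 0 → A_x = 2087.36 × 0.71934 = 1502 N.
ΣF_y = 0: A_y + T·sin44° − 2900 = 0 → A_y = 2900 − 2087.36 × 0.694658 = 1450 N.

T = 2087 N, A_x = 1502 N, A_y = 1450 N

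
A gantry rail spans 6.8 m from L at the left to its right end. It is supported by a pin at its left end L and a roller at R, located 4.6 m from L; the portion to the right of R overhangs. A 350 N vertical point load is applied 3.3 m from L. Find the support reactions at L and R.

Moments about L: R_y·4.6 − 350·3.3 = 0 → R_y = 1155/4.6 = 251.087 ≈ 251.1 N.
ΣF_y = 0: L_y + 251.087 − 350 = 0 → L_y = 98.91 N.
ΣF_x = 0: no horizontal applied forces, so L_x = 0.

L_x = 0, L_y = 98.91 N, R_y = 251.1 N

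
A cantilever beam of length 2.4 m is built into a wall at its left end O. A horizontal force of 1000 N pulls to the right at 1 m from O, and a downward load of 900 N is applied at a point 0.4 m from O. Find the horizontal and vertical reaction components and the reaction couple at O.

O_x = -1000 N, O_y = 900.0 N, M_O = 360.0 N·m

ΣF_x = 0: O_x + 1000 = 0 → O_x = -1000 N.
ΣF_y = 0: O_y − 900 = 0 → O_y = 900.0 N.
ΣM about O: M_O − 900·0.4 = 0 → M_O = 360.0 N·m.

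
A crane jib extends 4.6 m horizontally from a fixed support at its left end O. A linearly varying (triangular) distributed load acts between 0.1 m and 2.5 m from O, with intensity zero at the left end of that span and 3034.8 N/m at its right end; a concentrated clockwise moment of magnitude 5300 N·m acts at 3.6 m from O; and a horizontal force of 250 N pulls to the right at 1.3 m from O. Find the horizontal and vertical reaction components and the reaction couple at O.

Resultant of the triangular load: ½ × 3034.8 × 2.4 = 3641.76 N, acting at 1.7 m from O (one-third of the span from the peak).
ΣF_x = 0: O_x + 250 = 0 → O_x = -250.0 N.
ΣF_y = 0: O_y − ½·3034.8·2.4 = 0 → O_y = 3642 N.
ΣM about O: M_O − (½·3034.8·2.4)·1.7 − 5300 = 0 → M_O = 11490 N·m.

O_x = -250.0 N, O_y = 3642 N, M_O = 11490 N·m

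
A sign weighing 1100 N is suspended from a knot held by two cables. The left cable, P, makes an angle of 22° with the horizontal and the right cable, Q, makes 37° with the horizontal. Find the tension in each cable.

T_P = 1025 N, T_Q = 1190 N

ΣF_x = 0: −T_P·cos22° + T_Q·cos37° = 0 → T_Q = 1.16096·T_P.
ΣF_y = 0: T_P·sin22° + T_Q·sin37° = 1100.
Substitute: T_P·(0.374607 + 1.16096·0.601815) = 1100 → T_P = 1024.89 ≈ 1025 N.
Then T_Q = 1.16096 × 1024.89 = 1190 N.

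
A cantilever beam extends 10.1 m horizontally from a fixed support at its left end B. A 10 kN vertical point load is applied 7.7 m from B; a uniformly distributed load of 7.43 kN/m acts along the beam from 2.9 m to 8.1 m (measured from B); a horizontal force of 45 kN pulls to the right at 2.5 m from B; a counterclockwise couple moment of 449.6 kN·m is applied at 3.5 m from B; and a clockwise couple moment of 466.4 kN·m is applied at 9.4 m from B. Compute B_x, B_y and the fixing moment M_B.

B_x = -45.00 kN, B_y = 48.64 kN, M_B = 306.3 kN·m

Resultant of the distributed load: 7.43 × 5.2 = 38.636 kN at 5.5 m from B.
ΣF_x = 0: B_x + 45 = 0 → B_x = -45.00 kN.
ΣF_y = 0: B_y − 10 − 7.43·5.2 = 0 → B_y = 48.64 kN.
ΣM about B: M_B − 10·7.7 − (7.43·5.2)·5.5 + 449.6 − 466.4 = 0 → M_B = 306.3 kN·m.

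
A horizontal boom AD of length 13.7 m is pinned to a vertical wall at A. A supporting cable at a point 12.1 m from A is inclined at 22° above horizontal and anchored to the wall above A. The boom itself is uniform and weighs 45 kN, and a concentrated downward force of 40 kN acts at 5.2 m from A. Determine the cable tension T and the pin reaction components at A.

T = 113.9 kN, A_x = 105.6 kN, A_y = 42.33 kN

ΣM about A: T·sin22°·12.1 − 45·6.85 − 40·5.2 = 0 → T = 516.25/(12.1·0.374607) = 113.893 ≈ 113.9 kN.
ΣF_x = 0: A_x − T·cos22° = 0 → A_x = 113.893 × 0.927184 = 105.6 kN.
ΣF_y = 0: A_y + T·sin22° − 45 − 40 = 0 → A_y = 85 − 113.893 × 0.374607 = 42.33 kN.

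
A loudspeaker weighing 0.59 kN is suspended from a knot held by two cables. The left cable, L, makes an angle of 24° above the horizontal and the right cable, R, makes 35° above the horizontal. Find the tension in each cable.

ΣF_x = 0: −T_L·cos24° + T_R·cos35° = 0 → T_R = 1.11523·T_L.
ΣF_y = 0: T_L·sin24° + T_R·sin35° = 0.59.
Substitute: T_L·(0.406737 + 1.11523·0.573576) = 0.59 → T_L = 0.563835 ≈ 0.5638 kN.
Then T_R = 1.11523 × 0.563835 = 0.6288 kN.

T_L = 0.5638 kN, T_R = 0.6288 kN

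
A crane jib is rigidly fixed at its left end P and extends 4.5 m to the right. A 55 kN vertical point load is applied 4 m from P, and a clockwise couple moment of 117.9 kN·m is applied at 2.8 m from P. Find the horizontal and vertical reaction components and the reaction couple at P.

P_x = 0, P_y = 55.00 kN, M_P = 337.9 kN·m

ΣF_x = 0: P_x = 0.
ΣF_y = 0: P_y − 55 = 0 → P_y = 55.00 kN.
ΣM about P: M_P − 55·4 − 117.9 = 0 → M_P = 337.9 kN·m.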